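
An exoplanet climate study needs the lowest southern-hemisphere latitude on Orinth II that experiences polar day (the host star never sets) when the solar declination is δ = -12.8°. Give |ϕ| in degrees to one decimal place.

|ϕ| = 77.2°

Polar day requires cos h₀ = −tan ϕ tan δ ≤ −1, i.e. tan ϕ tan δ ≥ 1.
The boundary is |tan ϕ| · |tan δ| = 1, so |ϕ| = 90° − |δ| = 90° − 12.8° = 77.2° in the southern hemisphere.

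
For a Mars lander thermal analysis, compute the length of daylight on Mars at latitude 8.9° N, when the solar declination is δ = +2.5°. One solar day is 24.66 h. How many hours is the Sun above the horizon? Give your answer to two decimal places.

12.38 h

cos h₀ = −tan ϕ · tan δ = −tan(+8.9°) × tan(+2.500°) = -0.0068, so h₀ = 1.5776 rad = 90.39°.
Daylight = 2h₀/(2π) × 24.66 h = (1.5776/π) × 24.66 = 12.38 h.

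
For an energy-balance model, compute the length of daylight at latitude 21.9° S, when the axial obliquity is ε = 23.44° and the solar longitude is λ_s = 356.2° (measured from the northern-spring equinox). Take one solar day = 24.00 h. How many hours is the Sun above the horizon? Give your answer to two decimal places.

Solar declination: sin δ = sin ε · sin λ_s = sin 23.44° × sin 356.2° = -0.02636, so δ = -1.511°.
cos H₀ = −tan φ · tan δ = −tan(-21.9°) × tan(-1.511°) = -0.0106, so H₀ = 1.5814 rad = 90.61°.
Daylight = 2H₀/(2π) × 24.00 h = (1.5814/π) × 24.00 = 12.08 h.

12.08 h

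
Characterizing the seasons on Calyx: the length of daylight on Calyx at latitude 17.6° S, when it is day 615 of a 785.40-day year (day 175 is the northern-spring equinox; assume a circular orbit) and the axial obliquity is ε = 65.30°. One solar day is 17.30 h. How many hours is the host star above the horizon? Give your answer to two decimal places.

Solar longitude: λ_s = 360° × (615 − 175)/785.40 = 201.681°.
sin δ = sin 65.30° × sin 201.681° = -0.33563, so δ = -19.611°.
cos H₀ = −tan φ · tan δ = −tan(-17.6°) × tan(-19.611°) = -0.1130, so H₀ = 1.6841 rad = 96.49°.
Daylight = 2H₀/(2π) × 17.30 h = (1.6841/π) × 17.30 = 9.27 h.

9.27 h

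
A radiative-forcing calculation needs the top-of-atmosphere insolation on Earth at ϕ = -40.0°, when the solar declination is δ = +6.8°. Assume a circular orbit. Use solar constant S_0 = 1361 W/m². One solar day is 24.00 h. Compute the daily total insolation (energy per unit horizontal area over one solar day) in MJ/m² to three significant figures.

cos h₀ = −tan(-40.0°) tan(+6.800°) = 0.1001, h₀ = 1.4706 rad.
Bracket: h₀ sin ϕ sin δ + cos ϕ cos δ sin h₀ = 1.4706×-0.64279×0.11840 + 0.76604×0.99297×0.99498 = -0.111922 + 0.756836 = 0.644914.
Q̄ = (S_0/π) × [bracket] = (1361/π) × 0.644914 = 279.39 W/m².
Daily total = Q̄ × 24.00 h × 3600 s/h = 279.39 × 24.00 × 3600 / 10⁶ = 24.14 MJ/m².

24.1 MJ/m²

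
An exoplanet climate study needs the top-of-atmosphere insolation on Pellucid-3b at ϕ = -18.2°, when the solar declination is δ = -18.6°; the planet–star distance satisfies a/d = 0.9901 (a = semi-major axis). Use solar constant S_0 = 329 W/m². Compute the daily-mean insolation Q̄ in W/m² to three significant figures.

Q̄ ≈ 109 W/m²

cos h₀ = −tan(-18.2°) tan(-18.600°) = -0.1106, h₀ = 1.6817 rad.
Bracket: h₀ sin ϕ sin δ + cos ϕ cos δ sin h₀ = 1.6817×-0.31233×-0.31896 + 0.94997×0.94777×0.99386 = 0.167532 + 0.894825 = 1.062357.
Inverse-square distance factor (a/d)² = 0.9901² = 0.980298.
Q̄ = (S_0/π) × 0.980298 × [bracket] = (329/π) × 0.980298 × 1.062357 = 109.1 W/m².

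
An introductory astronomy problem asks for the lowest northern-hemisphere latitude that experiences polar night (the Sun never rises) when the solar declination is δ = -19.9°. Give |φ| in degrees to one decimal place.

|φ| = 70.1°

Polar night requires cos H₀ = −tan φ tan δ ≥ 1, i.e. tan φ tan δ ≤ −1.
The boundary is |tan φ| · |tan δ| = 1, so |φ| = 90° − |δ| = 90° − 19.9° = 70.1° in the northern hemisphere.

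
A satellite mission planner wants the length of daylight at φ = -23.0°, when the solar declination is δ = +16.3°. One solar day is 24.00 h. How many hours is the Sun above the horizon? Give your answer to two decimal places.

11.05 h

cos H₀ = −tan φ · tan δ = −tan(-23.0°) × tan(+16.300°) = 0.1241, so H₀ = 1.4464 rad = 82.87°.
Daylight = 2H₀/(2π) × 24.00 h = (1.4464/π) × 24.00 = 11.05 h.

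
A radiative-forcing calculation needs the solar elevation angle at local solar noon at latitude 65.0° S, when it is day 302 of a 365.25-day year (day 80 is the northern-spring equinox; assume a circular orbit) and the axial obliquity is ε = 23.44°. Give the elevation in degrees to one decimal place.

Solar longitude: λ_s = 360° × (302 − 80)/365.25 = 218.809°.
sin δ = sin 23.44° × sin 218.809° = -0.24930, so δ = -14.436°.
At local noon the hour angle is zero, so the zenith angle equals |φ − δ| = |-65.0° − (-14.436°)| = 50.564°.
Elevation = 90° − 50.564° = 39.4°.

39.4°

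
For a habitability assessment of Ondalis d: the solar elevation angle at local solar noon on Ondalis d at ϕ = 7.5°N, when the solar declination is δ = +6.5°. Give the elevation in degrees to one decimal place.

At local noon the hour angle is zero, so the zenith angle equals |ϕ − δ| = |+7.5° − (+6.500°)| = 1.000°.
Elevation = 90° − 1.000° = 89.0°.

89.0°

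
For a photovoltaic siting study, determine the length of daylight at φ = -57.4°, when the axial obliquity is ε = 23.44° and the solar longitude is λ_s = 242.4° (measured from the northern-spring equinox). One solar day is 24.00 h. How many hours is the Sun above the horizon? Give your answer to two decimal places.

Solar declination: sin δ = sin ε · sin λ_s = sin 23.44° × sin 242.4° = -0.35252, so δ = -20.642°.
cos H₀ = −tan φ · tan δ = −tan(-57.4°) × tan(-20.642°) = -0.5890, so H₀ = 2.2007 rad = 126.09°.
Daylight = 2H₀/(2π) × 24.00 h = (2.2007/π) × 24.00 = 16.81 h.

16.81 h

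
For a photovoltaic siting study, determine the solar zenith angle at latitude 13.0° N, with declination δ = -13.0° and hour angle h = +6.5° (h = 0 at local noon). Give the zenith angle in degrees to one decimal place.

θ_z = 26.8°

cos θ_z = sin ϕ sin δ + cos ϕ cos δ cos h = -0.050603 + 0.943294 = 0.892691.
θ_z = arccos(0.892691) = 26.8°.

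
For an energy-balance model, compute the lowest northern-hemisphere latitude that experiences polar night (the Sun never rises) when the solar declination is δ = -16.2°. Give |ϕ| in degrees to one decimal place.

Polar night requires cos h₀ = −tan ϕ tan δ ≥ 1, i.e. tan ϕ tan δ ≤ −1.
The boundary is |tan ϕ| · |tan δ| = 1, so |ϕ| = 90° − |δ| = 90° − 16.2° = 73.8° in the northern hemisphere.

|ϕ| = 73.8°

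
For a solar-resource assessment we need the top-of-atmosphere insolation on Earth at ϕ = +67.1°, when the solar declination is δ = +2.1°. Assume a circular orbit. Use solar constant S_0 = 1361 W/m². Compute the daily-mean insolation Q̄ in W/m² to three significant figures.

Q̄ ≈ 192 W/m²

cos h₀ = −tan(+67.1°) tan(+2.100°) = -0.0868, h₀ = 1.6577 rad.
Bracket: h₀ sin ϕ sin δ + cos ϕ cos δ sin h₀ = 1.6577×0.92119×0.03664 + 0.38912×0.99933×0.99623 = 0.055951 + 0.387393 = 0.443344.
Q̄ = (S_0/π) × [bracket] = (1361/π) × 0.443344 = 192.1 W/m².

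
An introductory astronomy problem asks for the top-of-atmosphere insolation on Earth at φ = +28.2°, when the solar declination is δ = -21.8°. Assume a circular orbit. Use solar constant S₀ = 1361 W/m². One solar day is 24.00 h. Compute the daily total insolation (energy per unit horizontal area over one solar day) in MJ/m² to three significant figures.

21.0 MJ/m²

cos H₀ = −tan(+28.2°) tan(-21.800°) = 0.2145, H₀ = 1.3547 rad.
Bracket: H₀ sin φ sin δ + cos φ cos δ sin H₀ = 1.3547×0.47255×-0.37137 + 0.88130×0.92849×0.97673 = -0.237738 + 0.799237 = 0.561499.
Q̄ = (S₀/π) × [bracket] = (1361/π) × 0.561499 = 243.25 W/m².
Daily total = Q̄ × 24.00 h × 3600 s/h = 243.25 × 24.00 × 3600 / 10⁶ = 21.02 MJ/m².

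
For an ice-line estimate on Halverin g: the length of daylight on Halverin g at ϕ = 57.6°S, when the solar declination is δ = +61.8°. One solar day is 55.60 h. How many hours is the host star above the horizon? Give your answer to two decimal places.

cos h₀ = −tan ϕ · tan δ = 2.9388 ≥ 1, so the host star never rises (polar night) and h₀ = 0.
Daylight = 2h₀/(2π) × 55.60 h = (0.0000/π) × 55.60 = 0.00 h.

0.00 h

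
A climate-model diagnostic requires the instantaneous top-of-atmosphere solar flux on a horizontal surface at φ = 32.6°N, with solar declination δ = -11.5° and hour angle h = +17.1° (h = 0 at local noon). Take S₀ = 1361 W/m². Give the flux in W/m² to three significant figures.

928 W/m²

cos θ_z = sin φ sin δ + cos φ cos δ cos h = -0.107414 + 0.789045 = 0.681631.
Flux = S₀ · cos θ_z = 1361 × 0.681631 = 927.7 W/m².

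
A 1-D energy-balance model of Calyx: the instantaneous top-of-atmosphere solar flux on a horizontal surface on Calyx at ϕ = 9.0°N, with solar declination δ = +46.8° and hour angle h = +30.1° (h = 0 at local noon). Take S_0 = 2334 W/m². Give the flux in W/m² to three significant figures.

1.63e+03 W/m²

cos θ_z = sin ϕ sin δ + cos ϕ cos δ cos h = 0.114036 + 0.584945 = 0.698981.
Flux = S_0 · cos θ_z = 2334 × 0.698981 = 1631 W/m².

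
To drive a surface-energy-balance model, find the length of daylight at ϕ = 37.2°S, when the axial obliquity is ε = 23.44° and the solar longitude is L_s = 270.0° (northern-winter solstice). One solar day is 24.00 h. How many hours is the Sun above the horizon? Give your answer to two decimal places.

Solar declination: sin δ = sin ε · sin L_s = sin 23.44° × sin 270.0° = -0.39779, so δ = -23.440°.
cos h₀ = −tan ϕ · tan δ = −tan(-37.2°) × tan(-23.440°) = -0.3291, so h₀ = 1.9061 rad = 109.21°.
Daylight = 2h₀/(2π) × 24.00 h = (1.9061/π) × 24.00 = 14.56 h.

14.56 h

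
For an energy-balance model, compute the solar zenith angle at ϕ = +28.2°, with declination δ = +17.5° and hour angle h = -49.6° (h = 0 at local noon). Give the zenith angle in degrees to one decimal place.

θ_z = 46.6°

cos θ_z = sin ϕ sin δ + cos ϕ cos δ cos h = 0.142099 + 0.544754 = 0.686853.
θ_z = arccos(0.686853) = 46.6°.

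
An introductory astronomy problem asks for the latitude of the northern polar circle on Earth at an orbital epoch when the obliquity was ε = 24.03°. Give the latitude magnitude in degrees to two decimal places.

65.97°

The polar circle is the lowest latitude that experiences at least one full rotation of continuous daylight at the northern-summer solstice; it lies at |φ| = 90° − ε = 90° − 24.03° = 65.97°.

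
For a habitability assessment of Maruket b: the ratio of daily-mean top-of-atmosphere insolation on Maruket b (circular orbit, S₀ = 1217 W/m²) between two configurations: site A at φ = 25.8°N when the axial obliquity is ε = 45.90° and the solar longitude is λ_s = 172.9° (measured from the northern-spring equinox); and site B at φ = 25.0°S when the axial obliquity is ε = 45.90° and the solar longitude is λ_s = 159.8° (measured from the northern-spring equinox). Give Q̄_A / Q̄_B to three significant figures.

— Configuration A (φ=+25.8°):
Solar declination: sin δ = sin ε · sin λ_s = sin 45.90° × sin 172.9° = 0.08876, so δ = +5.092°.
cos H₀ = −tan(+25.8°) tan(+5.092°) = -0.0431, H₀ = 1.6139 rad.
Bracket: H₀ sin φ sin δ + cos φ cos δ sin H₀ = 1.6139×0.43523×0.08876 + 0.90032×0.99605×0.99907 = 0.062347 + 0.895930 = 0.958277.
Q̄ = (S₀/π) × [bracket] = (1217/π) × 0.958277 = 371.22 W/m².
— Configuration B (φ=-25.0°):
Solar declination: sin δ = sin ε · sin λ_s = sin 45.90° × sin 159.8° = 0.24797, so δ = +14.357°.
cos H₀ = −tan(-25.0°) tan(+14.357°) = 0.1194, H₀ = 1.4512 rad.
Bracket: H₀ sin φ sin δ + cos φ cos δ sin H₀ = 1.4512×-0.42262×0.24797 + 0.90631×0.96877×0.99285 = -0.152082 + 0.871728 = 0.719646.
Q̄ = (S₀/π) × [bracket] = (1217/π) × 0.719646 = 278.78 W/m².
Ratio Q̄_A / Q̄_B = 371.22 / 278.78 = 1.332.

Q̄_A / Q̄_B ≈ 1.33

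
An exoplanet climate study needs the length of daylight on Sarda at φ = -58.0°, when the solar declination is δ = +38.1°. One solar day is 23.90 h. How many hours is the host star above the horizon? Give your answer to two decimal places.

cos H₀ = −tan φ · tan δ = 1.2548 ≥ 1, so the host star never rises (polar night) and H₀ = 0.
Daylight = 2H₀/(2π) × 23.90 h = (0.0000/π) × 23.90 = 0.00 h.

0.00 h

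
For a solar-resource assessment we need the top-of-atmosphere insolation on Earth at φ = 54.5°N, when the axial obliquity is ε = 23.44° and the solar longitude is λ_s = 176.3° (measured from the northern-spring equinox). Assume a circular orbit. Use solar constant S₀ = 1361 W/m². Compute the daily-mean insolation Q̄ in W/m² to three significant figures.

Solar declination: sin δ = sin ε · sin λ_s = sin 23.44° × sin 176.3° = 0.02567, so δ = +1.471°.
cos H₀ = −tan(+54.5°) tan(+1.471°) = -0.0360, H₀ = 1.6068 rad.
Bracket: H₀ sin φ sin δ + cos φ cos δ sin H₀ = 1.6068×0.81412×0.02567 + 0.58070×0.99967×0.99935 = 0.033580 + 0.580131 = 0.613711.
Q̄ = (S₀/π) × [bracket] = (1361/π) × 0.613711 = 265.9 W/m².

Q̄ ≈ 266 W/m²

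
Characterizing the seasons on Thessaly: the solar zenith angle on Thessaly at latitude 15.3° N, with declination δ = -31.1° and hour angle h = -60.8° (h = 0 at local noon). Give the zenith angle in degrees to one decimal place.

θ_z = 74.5°

cos θ_z = sin φ sin δ + cos φ cos δ cos h = -0.136299 + 0.402932 = 0.266633.
θ_z = arccos(0.266633) = 74.5°.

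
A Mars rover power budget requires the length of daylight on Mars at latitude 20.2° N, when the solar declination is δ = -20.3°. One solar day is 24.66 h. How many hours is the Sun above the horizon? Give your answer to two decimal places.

11.26 h

cos H₀ = −tan φ · tan δ = −tan(+20.2°) × tan(-20.300°) = 0.1361, so H₀ = 1.4343 rad = 82.18°.
Daylight = 2H₀/(2π) × 24.66 h = (1.4343/π) × 24.66 = 11.26 h.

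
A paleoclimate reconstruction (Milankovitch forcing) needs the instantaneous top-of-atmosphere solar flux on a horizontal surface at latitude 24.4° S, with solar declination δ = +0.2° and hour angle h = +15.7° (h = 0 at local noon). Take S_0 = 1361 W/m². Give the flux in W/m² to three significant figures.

1.19e+03 W/m²

cos θ_z = sin ϕ sin δ + cos ϕ cos δ cos h = -0.001442 + 0.876702 = 0.875260.
Flux = S_0 · cos θ_z = 1361 × 0.875260 = 1191 W/m².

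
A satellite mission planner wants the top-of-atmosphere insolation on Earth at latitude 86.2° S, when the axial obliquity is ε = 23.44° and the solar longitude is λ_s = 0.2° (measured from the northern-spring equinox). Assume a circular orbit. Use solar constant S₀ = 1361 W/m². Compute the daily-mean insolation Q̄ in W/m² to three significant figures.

Q̄ ≈ 27.8 W/m²

Solar declination: sin δ = sin ε · sin λ_s = sin 23.44° × sin 0.2° = 0.00139, so δ = +0.080°.
cos H₀ = −tan(-86.2°) tan(+0.080°) = 0.0209, H₀ = 1.5499 rad.
Bracket: H₀ sin φ sin δ + cos φ cos δ sin H₀ = 1.5499×-0.99780×0.00139 + 0.06627×1.00000×0.99978 = -0.002150 + 0.066255 = 0.064105.
Q̄ = (S₀/π) × [bracket] = (1361/π) × 0.064105 = 27.77 W/m².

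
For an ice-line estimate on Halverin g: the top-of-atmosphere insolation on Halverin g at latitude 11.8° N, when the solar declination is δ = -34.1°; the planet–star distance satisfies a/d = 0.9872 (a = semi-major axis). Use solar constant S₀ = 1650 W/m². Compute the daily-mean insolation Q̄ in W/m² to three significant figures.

Q̄ ≈ 327 W/m²

cos H₀ = −tan(+11.8°) tan(-34.100°) = 0.1414, H₀ = 1.4289 rad.
Bracket: H₀ sin φ sin δ + cos φ cos δ sin H₀ = 1.4289×0.20450×-0.56064 + 0.97887×0.82806×0.98995 = -0.163825 + 0.802417 = 0.638592.
Inverse-square distance factor (a/d)² = 0.9872² = 0.974564.
Q̄ = (S₀/π) × 0.974564 × [bracket] = (1650/π) × 0.974564 × 0.638592 = 326.9 W/m².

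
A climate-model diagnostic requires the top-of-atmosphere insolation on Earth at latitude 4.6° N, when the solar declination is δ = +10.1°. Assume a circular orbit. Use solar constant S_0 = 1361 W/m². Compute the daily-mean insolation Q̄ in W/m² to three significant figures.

Q̄ ≈ 435 W/m²

cos h₀ = −tan(+4.6°) tan(+10.100°) = -0.0143, h₀ = 1.5851 rad.
Bracket: h₀ sin ϕ sin δ + cos ϕ cos δ sin h₀ = 1.5851×0.08020×0.17537 + 0.99678×0.98450×0.99990 = 0.022294 + 0.981232 = 1.003526.
Q̄ = (S_0/π) × [bracket] = (1361/π) × 1.003526 = 434.7 W/m².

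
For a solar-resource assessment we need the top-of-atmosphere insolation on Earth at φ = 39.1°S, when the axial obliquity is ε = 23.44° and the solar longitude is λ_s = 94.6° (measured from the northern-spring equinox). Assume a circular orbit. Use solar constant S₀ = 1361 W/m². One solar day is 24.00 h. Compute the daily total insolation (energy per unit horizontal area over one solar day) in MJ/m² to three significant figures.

13.6 MJ/m²

Solar declination: sin δ = sin ε · sin λ_s = sin 23.44° × sin 94.6° = 0.39651, so δ = +23.360°.
cos H₀ = −tan(-39.1°) tan(+23.360°) = 0.3510, H₀ = 1.2122 rad.
Bracket: H₀ sin φ sin δ + cos φ cos δ sin H₀ = 1.2122×-0.63068×0.39651 + 0.77605×0.91803×0.93637 = -0.303136 + 0.667105 = 0.363969.
Q̄ = (S₀/π) × [bracket] = (1361/π) × 0.363969 = 157.68 W/m².
Daily total = Q̄ × 24.00 h × 3600 s/h = 157.68 × 24.00 × 3600 / 10⁶ = 13.62 MJ/m².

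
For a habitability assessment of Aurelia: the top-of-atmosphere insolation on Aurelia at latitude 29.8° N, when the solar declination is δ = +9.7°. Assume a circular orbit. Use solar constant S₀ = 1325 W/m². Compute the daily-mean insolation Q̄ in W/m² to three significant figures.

cos H₀ = −tan(+29.8°) tan(+9.700°) = -0.0979, H₀ = 1.6688 rad.
Bracket: H₀ sin φ sin δ + cos φ cos δ sin H₀ = 1.6688×0.49697×0.16849 + 0.86777×0.98570×0.99520 = 0.139736 + 0.851255 = 0.990991.
Q̄ = (S₀/π) × [bracket] = (1325/π) × 0.990991 = 418.0 W/m².

Q̄ ≈ 418 W/m²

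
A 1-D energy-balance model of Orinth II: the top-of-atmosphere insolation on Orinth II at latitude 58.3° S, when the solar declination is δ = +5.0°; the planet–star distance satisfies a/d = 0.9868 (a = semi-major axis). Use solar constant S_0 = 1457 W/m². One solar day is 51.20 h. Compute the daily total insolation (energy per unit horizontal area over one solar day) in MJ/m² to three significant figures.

cos h₀ = −tan(-58.3°) tan(+5.000°) = 0.1417, h₀ = 1.4287 rad.
Bracket: h₀ sin ϕ sin δ + cos ϕ cos δ sin h₀ = 1.4287×-0.85081×0.08716 + 0.52547×0.99619×0.98992 = -0.105948 + 0.518191 = 0.412243.
Inverse-square distance factor (a/d)² = 0.9868² = 0.973774.
Q̄ = (S_0/π) × 0.973774 × [bracket] = (1457/π) × 0.973774 × 0.412243 = 186.17 W/m².
Daily total = Q̄ × 51.20 h × 3600 s/h = 186.17 × 51.20 × 3600 / 10⁶ = 34.31 MJ/m².

34.3 MJ/m²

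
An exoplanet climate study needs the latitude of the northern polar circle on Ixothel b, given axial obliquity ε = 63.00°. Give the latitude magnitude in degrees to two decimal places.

The polar circle is the lowest latitude that experiences at least one full rotation of continuous daylight at the northern-summer solstice; it lies at |ϕ| = 90° − ε = 90° − 63.00° = 27.00°.

27.00°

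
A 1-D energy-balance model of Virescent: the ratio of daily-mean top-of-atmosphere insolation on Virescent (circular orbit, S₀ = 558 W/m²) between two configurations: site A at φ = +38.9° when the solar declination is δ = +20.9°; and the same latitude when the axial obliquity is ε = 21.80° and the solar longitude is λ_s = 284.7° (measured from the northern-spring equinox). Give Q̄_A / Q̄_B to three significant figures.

Q̄_A / Q̄_B ≈ 2.73

— Configuration A (φ=+38.9°):
cos H₀ = −tan(+38.9°) tan(+20.900°) = -0.3081, H₀ = 1.8840 rad.
Bracket: H₀ sin φ sin δ + cos φ cos δ sin H₀ = 1.8840×0.62796×0.35674 + 0.77824×0.93420×0.95135 = 0.422051 + 0.691662 = 1.113713.
Q̄ = (S₀/π) × [bracket] = (558/π) × 1.113713 = 197.81 W/m².
— Configuration B (φ=+38.9°):
Solar declination: sin δ = sin ε · sin λ_s = sin 21.80° × sin 284.7° = -0.35921, so δ = -21.052°.
cos H₀ = −tan(+38.9°) tan(-21.052°) = 0.3106, H₀ = 1.2550 rad.
Bracket: H₀ sin φ sin δ + cos φ cos δ sin H₀ = 1.2550×0.62796×-0.35921 + 0.77824×0.93326×0.95055 = -0.283090 + 0.690385 = 0.407295.
Q̄ = (S₀/π) × [bracket] = (558/π) × 0.407295 = 72.342 W/m².
Ratio Q̄_A / Q̄_B = 197.81 / 72.342 = 2.734.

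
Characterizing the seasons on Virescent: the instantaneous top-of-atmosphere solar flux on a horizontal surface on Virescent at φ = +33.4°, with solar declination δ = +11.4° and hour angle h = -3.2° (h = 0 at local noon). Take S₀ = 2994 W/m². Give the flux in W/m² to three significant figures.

cos θ_z = sin φ sin δ + cos φ cos δ cos h = 0.108807 + 0.817101 = 0.925908.
Flux = S₀ · cos θ_z = 2994 × 0.925908 = 2772 W/m².

2.77e+03 W/m²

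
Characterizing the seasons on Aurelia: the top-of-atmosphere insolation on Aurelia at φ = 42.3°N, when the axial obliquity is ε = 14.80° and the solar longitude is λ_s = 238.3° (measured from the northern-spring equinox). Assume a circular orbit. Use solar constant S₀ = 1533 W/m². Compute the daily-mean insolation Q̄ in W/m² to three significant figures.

Q̄ ≈ 247 W/m²

Solar declination: sin δ = sin ε · sin λ_s = sin 14.80° × sin 238.3° = -0.21734, so δ = -12.553°.
cos H₀ = −tan(+42.3°) tan(-12.553°) = 0.2026, H₀ = 1.3668 rad.
Bracket: H₀ sin φ sin δ + cos φ cos δ sin H₀ = 1.3668×0.67301×-0.21734 + 0.73963×0.97610×0.97926 = -0.199925 + 0.706980 = 0.507055.
Q̄ = (S₀/π) × [bracket] = (1533/π) × 0.507055 = 247.4 W/m².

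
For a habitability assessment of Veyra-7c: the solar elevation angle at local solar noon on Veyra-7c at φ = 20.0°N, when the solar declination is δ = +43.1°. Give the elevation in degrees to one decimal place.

At local noon the hour angle is zero, so the zenith angle equals |φ − δ| = |+20.0° − (+43.100°)| = 23.100°.
Elevation = 90° − 23.100° = 66.9°.

66.9°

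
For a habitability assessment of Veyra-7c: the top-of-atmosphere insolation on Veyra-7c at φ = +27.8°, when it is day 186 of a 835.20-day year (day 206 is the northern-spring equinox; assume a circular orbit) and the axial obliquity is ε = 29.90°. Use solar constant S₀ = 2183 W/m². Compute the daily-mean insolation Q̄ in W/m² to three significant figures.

Q̄ ≈ 575 W/m²

Solar longitude: λ_s = 360° × (186 − 206)/835.20 = -8.621°, i.e. -8.621° + 360° = 351.379°.
sin δ = sin 29.90° × sin 351.379° = -0.07472, so δ = -4.285°.
cos H₀ = −tan(+27.8°) tan(-4.285°) = 0.0395, H₀ = 1.5313 rad.
Bracket: H₀ sin φ sin δ + cos φ cos δ sin H₀ = 1.5313×0.46639×-0.07472 + 0.88458×0.99720×0.99922 = -0.053364 + 0.881415 = 0.828051.
Q̄ = (S₀/π) × [bracket] = (2183/π) × 0.828051 = 575.4 W/m².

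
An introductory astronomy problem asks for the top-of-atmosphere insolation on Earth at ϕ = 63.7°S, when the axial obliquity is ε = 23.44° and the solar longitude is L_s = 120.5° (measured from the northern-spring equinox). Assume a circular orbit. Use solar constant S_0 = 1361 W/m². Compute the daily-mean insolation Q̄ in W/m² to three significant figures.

Q̄ ≈ 23.1 W/m²

Solar declination: sin δ = sin ε · sin L_s = sin 23.44° × sin 120.5° = 0.34275, so δ = +20.044°.
cos h₀ = −tan(-63.7°) tan(+20.044°) = 0.7382, h₀ = 0.7404 rad.
Bracket: h₀ sin ϕ sin δ + cos ϕ cos δ sin h₀ = 0.7404×-0.89649×0.34275 + 0.44307×0.93943×0.67457 = -0.227504 + 0.280778 = 0.053274.
Q̄ = (S_0/π) × [bracket] = (1361/π) × 0.053274 = 23.08 W/m².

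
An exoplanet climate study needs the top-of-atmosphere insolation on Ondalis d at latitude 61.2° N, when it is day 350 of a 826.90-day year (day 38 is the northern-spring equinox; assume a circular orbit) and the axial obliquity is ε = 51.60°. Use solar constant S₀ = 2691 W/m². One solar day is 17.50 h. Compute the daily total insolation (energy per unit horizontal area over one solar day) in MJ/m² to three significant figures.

81.1 MJ/m²

Solar longitude: λ_s = 360° × (350 − 38)/826.90 = 135.833°.
sin δ = sin 51.60° × sin 135.833° = 0.54604, so δ = +33.096°.
cos H₀ = −tan(+61.2°) tan(+33.096°) = -1.1856 ≤ −1 ⇒ polar day, H₀ = π.
Bracket: H₀ sin φ sin δ + cos φ cos δ sin H₀ = 3.1416×0.87631×0.54604 + 0.48175×0.83776×0.00000 = 1.503257 + 0.000000 = 1.503257.
Q̄ = (S₀/π) × [bracket] = (2691/π) × 1.503257 = 1287.6 W/m².
Daily total = Q̄ × 17.50 h × 3600 s/h = 1287.6 × 17.50 × 3600 / 10⁶ = 81.12 MJ/m².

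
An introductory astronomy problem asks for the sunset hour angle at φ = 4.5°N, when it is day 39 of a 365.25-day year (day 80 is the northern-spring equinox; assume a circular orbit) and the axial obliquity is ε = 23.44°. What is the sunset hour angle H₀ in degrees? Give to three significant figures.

H₀ = 88.8°

Solar longitude: λ_s = 360° × (39 − 80)/365.25 = -40.411°, i.e. -40.411° + 360° = 319.589°.
sin δ = sin 23.44° × sin 319.589° = -0.25787, so δ = -14.944°.
cos H₀ = −tan φ · tan δ = −tan(+4.5°) × tan(-14.944°) = 0.0210, so H₀ = 1.5498 rad = 88.80°.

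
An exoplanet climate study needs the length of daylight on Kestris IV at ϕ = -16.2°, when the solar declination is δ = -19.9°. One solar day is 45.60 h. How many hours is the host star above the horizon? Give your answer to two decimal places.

24.33 h

cos h₀ = −tan ϕ · tan δ = −tan(-16.2°) × tan(-19.900°) = -0.1052, so h₀ = 1.6762 rad = 96.04°.
Daylight = 2h₀/(2π) × 45.60 h = (1.6762/π) × 45.60 = 24.33 h.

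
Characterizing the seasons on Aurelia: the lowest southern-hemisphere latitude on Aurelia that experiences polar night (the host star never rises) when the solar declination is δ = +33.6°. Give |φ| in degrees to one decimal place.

Polar night requires cos H₀ = −tan φ tan δ ≥ 1, i.e. tan φ tan δ ≤ −1.
The boundary is |tan φ| · |tan δ| = 1, so |φ| = 90° − |δ| = 90° − 33.6° = 56.4° in the southern hemisphere.

|φ| = 56.4°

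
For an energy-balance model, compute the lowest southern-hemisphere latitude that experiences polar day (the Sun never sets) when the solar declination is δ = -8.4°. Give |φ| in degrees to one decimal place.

Polar day requires cos H₀ = −tan φ tan δ ≤ −1, i.e. tan φ tan δ ≥ 1.
The boundary is |tan φ| · |tan δ| = 1, so |φ| = 90° − |δ| = 90° − 8.4° = 81.6° in the southern hemisphere.

|φ| = 81.6°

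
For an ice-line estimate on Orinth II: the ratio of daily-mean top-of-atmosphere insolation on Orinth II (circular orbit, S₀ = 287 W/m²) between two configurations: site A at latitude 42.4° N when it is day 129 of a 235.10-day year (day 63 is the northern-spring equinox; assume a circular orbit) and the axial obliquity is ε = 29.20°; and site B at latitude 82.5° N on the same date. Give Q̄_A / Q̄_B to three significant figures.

Q̄_A / Q̄_B ≈ 0.830

— Configuration A (φ=+42.4°):
Solar longitude: λ_s = 360° × (129 − 63)/235.10 = 101.063°.
sin δ = sin 29.20° × sin 101.063° = 0.47879, so δ = +28.607°.
cos H₀ = −tan(+42.4°) tan(+28.607°) = -0.4980, H₀ = 2.0921 rad.
Bracket: H₀ sin φ sin δ + cos φ cos δ sin H₀ = 2.0921×0.67430×0.47879 + 0.73846×0.87793×0.86718 = 0.675431 + 0.562207 = 1.237638.
Q̄ = (S₀/π) × [bracket] = (287/π) × 1.237638 = 113.06 W/m².
— Configuration B (φ=+82.5°):
cos H₀ = −tan(+82.5°) tan(+28.607°) = -4.1425 ≤ −1 ⇒ polar day, H₀ = π.
Bracket: H₀ sin φ sin δ + cos φ cos δ sin H₀ = 3.1416×0.99144×0.47879 + 0.13053×0.87793×0.00000 = 1.491291 + 0.000000 = 1.491291.
Q̄ = (S₀/π) × [bracket] = (287/π) × 1.491291 = 136.24 W/m².
Ratio Q̄_A / Q̄_B = 113.06 / 136.24 = 0.8299.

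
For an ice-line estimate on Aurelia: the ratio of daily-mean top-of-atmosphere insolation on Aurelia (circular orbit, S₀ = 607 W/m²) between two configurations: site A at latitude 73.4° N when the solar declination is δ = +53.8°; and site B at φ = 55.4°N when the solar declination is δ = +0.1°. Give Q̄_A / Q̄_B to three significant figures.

— Configuration A (φ=+73.4°):
cos H₀ = −tan(+73.4°) tan(+53.800°) = -4.5833 ≤ −1 ⇒ polar day, H₀ = π.
Bracket: H₀ sin φ sin δ + cos φ cos δ sin H₀ = 3.1416×0.95832×0.80696 + 0.28569×0.59061×0.00000 = 2.429481 + 0.000000 = 2.429481.
Q̄ = (S₀/π) × [bracket] = (607/π) × 2.429481 = 469.41 W/m².
— Configuration B (φ=+55.4°):
cos H₀ = −tan(+55.4°) tan(+0.100°) = -0.0025, H₀ = 1.5733 rad.
Bracket: H₀ sin φ sin δ + cos φ cos δ sin H₀ = 1.5733×0.82314×0.00175 + 0.56784×1.00000×1.00000 = 0.002266 + 0.567840 = 0.570106.
Q̄ = (S₀/π) × [bracket] = (607/π) × 0.570106 = 110.15 W/m².
Ratio Q̄_A / Q̄_B = 469.41 / 110.15 = 4.262.

Q̄_A / Q̄_B ≈ 4.26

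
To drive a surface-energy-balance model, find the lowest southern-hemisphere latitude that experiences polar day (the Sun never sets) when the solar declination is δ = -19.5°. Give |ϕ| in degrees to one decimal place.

|ϕ| = 70.5°

Polar day requires cos h₀ = −tan ϕ tan δ ≤ −1, i.e. tan ϕ tan δ ≥ 1.
The boundary is |tan ϕ| · |tan δ| = 1, so |ϕ| = 90° − |δ| = 90° − 19.5° = 70.5° in the southern hemisphere.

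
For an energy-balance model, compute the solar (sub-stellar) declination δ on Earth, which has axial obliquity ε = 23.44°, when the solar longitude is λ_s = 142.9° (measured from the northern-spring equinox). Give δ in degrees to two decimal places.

δ = +13.88°

sin δ = sin ε · sin λ_s = sin 23.44° × sin 142.9° = 0.239949.
δ = arcsin(0.239949) = +13.88°.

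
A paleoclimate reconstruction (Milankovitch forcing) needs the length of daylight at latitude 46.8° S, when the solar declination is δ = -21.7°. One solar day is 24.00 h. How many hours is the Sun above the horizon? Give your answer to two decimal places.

cos h₀ = −tan ϕ · tan δ = −tan(-46.8°) × tan(-21.700°) = -0.4238, so h₀ = 2.0084 rad = 115.07°.
Daylight = 2h₀/(2π) × 24.00 h = (2.0084/π) × 24.00 = 15.34 h.

15.34 h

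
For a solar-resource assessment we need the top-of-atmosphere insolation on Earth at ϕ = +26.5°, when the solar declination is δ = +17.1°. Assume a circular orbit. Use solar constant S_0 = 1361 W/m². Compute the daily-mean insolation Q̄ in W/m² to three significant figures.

cos h₀ = −tan(+26.5°) tan(+17.100°) = -0.1534, h₀ = 1.7248 rad.
Bracket: h₀ sin ϕ sin δ + cos ϕ cos δ sin h₀ = 1.7248×0.44620×0.29404 + 0.89493×0.95579×0.98817 = 0.226295 + 0.845246 = 1.071541.
Q̄ = (S_0/π) × [bracket] = (1361/π) × 1.071541 = 464.2 W/m².

Q̄ ≈ 464 W/m²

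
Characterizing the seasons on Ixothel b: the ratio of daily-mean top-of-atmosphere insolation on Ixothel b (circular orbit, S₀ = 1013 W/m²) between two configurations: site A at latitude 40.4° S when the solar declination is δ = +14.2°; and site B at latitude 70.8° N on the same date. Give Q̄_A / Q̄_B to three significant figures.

Q̄_A / Q̄_B ≈ 0.656

— Configuration A (φ=-40.4°):
cos H₀ = −tan(-40.4°) tan(+14.200°) = 0.2154, H₀ = 1.3537 rad.
Bracket: H₀ sin φ sin δ + cos φ cos δ sin H₀ = 1.3537×-0.64812×0.24531 + 0.76154×0.96945×0.97654 = -0.215225 + 0.720955 = 0.505730.
Q̄ = (S₀/π) × [bracket] = (1013/π) × 0.505730 = 163.07 W/m².
— Configuration B (φ=+70.8°):
cos H₀ = −tan(+70.8°) tan(+14.200°) = -0.7266, H₀ = 2.3842 rad.
Bracket: H₀ sin φ sin δ + cos φ cos δ sin H₀ = 2.3842×0.94438×0.24531 + 0.32887×0.96945×0.68703 = 0.552338 + 0.219041 = 0.771379.
Q̄ = (S₀/π) × [bracket] = (1013/π) × 0.771379 = 248.73 W/m².
Ratio Q̄_A / Q̄_B = 163.07 / 248.73 = 0.6556.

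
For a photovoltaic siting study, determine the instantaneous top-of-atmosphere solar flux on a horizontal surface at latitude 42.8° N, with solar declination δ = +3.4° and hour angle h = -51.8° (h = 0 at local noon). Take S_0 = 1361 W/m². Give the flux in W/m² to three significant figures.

cos θ_z = sin ϕ sin δ + cos ϕ cos δ cos h = 0.040295 + 0.452946 = 0.493241.
Flux = S_0 · cos θ_z = 1361 × 0.493241 = 671.3 W/m².

671 W/m²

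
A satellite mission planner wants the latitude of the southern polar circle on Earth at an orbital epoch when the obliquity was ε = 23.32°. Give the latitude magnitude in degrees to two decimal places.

66.68°

The polar circle is the lowest latitude that experiences at least one full rotation of continuous darkness at the northern-summer solstice; it lies at |ϕ| = 90° − ε = 90° − 23.32° = 66.68°.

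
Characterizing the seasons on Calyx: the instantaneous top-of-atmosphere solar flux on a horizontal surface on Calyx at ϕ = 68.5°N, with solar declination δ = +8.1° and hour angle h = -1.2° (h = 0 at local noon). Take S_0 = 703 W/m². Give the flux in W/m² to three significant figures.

cos θ_z = sin ϕ sin δ + cos ϕ cos δ cos h = 0.131097 + 0.362765 = 0.493862.
Flux = S_0 · cos θ_z = 703 × 0.493862 = 347.2 W/m².

347 W/m²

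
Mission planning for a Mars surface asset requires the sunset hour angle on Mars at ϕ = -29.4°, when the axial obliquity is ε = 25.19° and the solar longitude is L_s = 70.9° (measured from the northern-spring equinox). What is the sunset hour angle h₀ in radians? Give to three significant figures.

Solar declination: sin δ = sin ε · sin L_s = sin 25.19° × sin 70.9° = 0.40219, so δ = +23.715°.
cos h₀ = −tan ϕ · tan δ = −tan(-29.4°) × tan(+23.715°) = 0.2475, so h₀ = 1.3207 rad = 75.67°.

h₀ = 1.32 rad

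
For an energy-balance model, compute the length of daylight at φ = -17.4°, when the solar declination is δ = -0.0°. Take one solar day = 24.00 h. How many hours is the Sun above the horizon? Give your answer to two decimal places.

12.00 h

cos H₀ = −tan φ · tan δ = −tan(-17.4°) × tan(-0.000°) = -0.0000, so H₀ = 1.5708 rad = 90.00°.
Daylight = 2H₀/(2π) × 24.00 h = (1.5708/π) × 24.00 = 12.00 h.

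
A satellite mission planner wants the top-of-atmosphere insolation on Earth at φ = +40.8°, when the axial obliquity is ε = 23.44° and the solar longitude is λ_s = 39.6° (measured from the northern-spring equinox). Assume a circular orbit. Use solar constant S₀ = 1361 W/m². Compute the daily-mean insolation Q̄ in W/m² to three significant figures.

Q̄ ≈ 438 W/m²

Solar declination: sin δ = sin ε · sin λ_s = sin 23.44° × sin 39.6° = 0.25356, so δ = +14.688°.
cos H₀ = −tan(+40.8°) tan(+14.688°) = -0.2263, H₀ = 1.7990 rad.
Bracket: H₀ sin φ sin δ + cos φ cos δ sin H₀ = 1.7990×0.65342×0.25356 + 0.75700×0.96732×0.97407 = 0.298060 + 0.713274 = 1.011334.
Q̄ = (S₀/π) × [bracket] = (1361/π) × 1.011334 = 438.1 W/m².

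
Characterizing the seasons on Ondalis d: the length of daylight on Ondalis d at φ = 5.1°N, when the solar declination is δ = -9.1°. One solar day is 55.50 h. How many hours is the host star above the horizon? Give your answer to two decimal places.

cos H₀ = −tan φ · tan δ = −tan(+5.1°) × tan(-9.100°) = 0.0143, so H₀ = 1.5565 rad = 89.18°.
Daylight = 2H₀/(2π) × 55.50 h = (1.5565/π) × 55.50 = 27.50 h.

27.50 h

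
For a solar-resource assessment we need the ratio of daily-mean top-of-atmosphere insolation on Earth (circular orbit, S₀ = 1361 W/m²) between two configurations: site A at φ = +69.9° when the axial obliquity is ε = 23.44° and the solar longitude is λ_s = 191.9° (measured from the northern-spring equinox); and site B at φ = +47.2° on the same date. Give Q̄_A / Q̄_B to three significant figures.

Q̄_A / Q̄_B ≈ 0.393

— Configuration A (φ=+69.9°):
Solar declination: sin δ = sin ε · sin λ_s = sin 23.44° × sin 191.9° = -0.08203, so δ = -4.705°.
cos H₀ = −tan(+69.9°) tan(-4.705°) = 0.2249, H₀ = 1.3440 rad.
Bracket: H₀ sin φ sin δ + cos φ cos δ sin H₀ = 1.3440×0.93909×-0.08203 + 0.34366×0.99663×0.97438 = -0.103533 + 0.333727 = 0.230194.
Q̄ = (S₀/π) × [bracket] = (1361/π) × 0.230194 = 99.725 W/m².
— Configuration B (φ=+47.2°):
cos H₀ = −tan(+47.2°) tan(-4.705°) = 0.0889, H₀ = 1.4818 rad.
Bracket: H₀ sin φ sin δ + cos φ cos δ sin H₀ = 1.4818×0.73373×-0.08203 + 0.67944×0.99663×0.99604 = -0.089186 + 0.674469 = 0.585283.
Q̄ = (S₀/π) × [bracket] = (1361/π) × 0.585283 = 253.56 W/m².
Ratio Q̄_A / Q̄_B = 99.725 / 253.56 = 0.3933.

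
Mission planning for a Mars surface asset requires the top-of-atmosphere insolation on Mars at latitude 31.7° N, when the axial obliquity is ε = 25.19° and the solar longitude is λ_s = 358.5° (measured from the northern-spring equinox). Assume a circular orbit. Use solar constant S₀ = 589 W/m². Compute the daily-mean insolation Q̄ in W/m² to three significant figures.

Solar declination: sin δ = sin ε · sin λ_s = sin 25.19° × sin 358.5° = -0.01114, so δ = -0.638°.
cos H₀ = −tan(+31.7°) tan(-0.638°) = 0.0069, H₀ = 1.5639 rad.
Bracket: H₀ sin φ sin δ + cos φ cos δ sin H₀ = 1.5639×0.52547×-0.01114 + 0.85081×0.99994×0.99998 = -0.009155 + 0.850742 = 0.841587.
Q̄ = (S₀/π) × [bracket] = (589/π) × 0.841587 = 157.8 W/m².

Q̄ ≈ 158 W/m²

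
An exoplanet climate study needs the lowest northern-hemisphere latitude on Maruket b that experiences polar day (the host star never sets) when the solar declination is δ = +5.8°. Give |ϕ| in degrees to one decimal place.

|ϕ| = 84.2°

Polar day requires cos h₀ = −tan ϕ tan δ ≤ −1, i.e. tan ϕ tan δ ≥ 1.
The boundary is |tan ϕ| · |tan δ| = 1, so |ϕ| = 90° − |δ| = 90° − 5.8° = 84.2° in the northern hemisphere.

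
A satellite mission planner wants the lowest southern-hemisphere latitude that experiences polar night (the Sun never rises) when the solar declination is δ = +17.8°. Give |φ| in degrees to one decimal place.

|φ| = 72.2°

Polar night requires cos H₀ = −tan φ tan δ ≥ 1, i.e. tan φ tan δ ≤ −1.
The boundary is |tan φ| · |tan δ| = 1, so |φ| = 90° − |δ| = 90° − 17.8° = 72.2° in the southern hemisphere.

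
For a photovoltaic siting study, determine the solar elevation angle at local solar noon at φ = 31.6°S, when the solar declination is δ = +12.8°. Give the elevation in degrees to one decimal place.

45.6°

At local noon the hour angle is zero, so the zenith angle equals |φ − δ| = |-31.6° − (+12.800°)| = 44.400°.
Elevation = 90° − 44.400° = 45.6°.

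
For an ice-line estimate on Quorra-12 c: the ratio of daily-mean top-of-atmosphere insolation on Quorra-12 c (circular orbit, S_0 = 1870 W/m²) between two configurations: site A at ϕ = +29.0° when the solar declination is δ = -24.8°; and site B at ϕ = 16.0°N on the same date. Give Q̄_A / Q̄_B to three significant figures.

— Configuration A (ϕ=+29.0°):
cos h₀ = −tan(+29.0°) tan(-24.800°) = 0.2561, h₀ = 1.3118 rad.
Bracket: h₀ sin ϕ sin δ + cos ϕ cos δ sin h₀ = 1.3118×0.48481×-0.41945 + 0.87462×0.90778×0.96664 = -0.266759 + 0.767476 = 0.500717.
Q̄ = (S_0/π) × [bracket] = (1870/π) × 0.500717 = 298.05 W/m².
— Configuration B (ϕ=+16.0°):
cos h₀ = −tan(+16.0°) tan(-24.800°) = 0.1325, h₀ = 1.4379 rad.
Bracket: h₀ sin ϕ sin δ + cos ϕ cos δ sin h₀ = 1.4379×0.27564×-0.41945 + 0.96126×0.90778×0.99118 = -0.166246 + 0.864916 = 0.698670.
Q̄ = (S_0/π) × [bracket] = (1870/π) × 0.698670 = 415.88 W/m².
Ratio Q̄_A / Q̄_B = 298.05 / 415.88 = 0.7167.

Q̄_A / Q̄_B ≈ 0.717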